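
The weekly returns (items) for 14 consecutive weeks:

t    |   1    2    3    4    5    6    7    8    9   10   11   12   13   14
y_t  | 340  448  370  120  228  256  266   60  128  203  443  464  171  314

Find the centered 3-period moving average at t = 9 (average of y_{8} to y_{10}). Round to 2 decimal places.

Sum of periods 8–10: 60 + 128 + 203 = 391
Divide by 3: 391 / 3 = 130.33

130.33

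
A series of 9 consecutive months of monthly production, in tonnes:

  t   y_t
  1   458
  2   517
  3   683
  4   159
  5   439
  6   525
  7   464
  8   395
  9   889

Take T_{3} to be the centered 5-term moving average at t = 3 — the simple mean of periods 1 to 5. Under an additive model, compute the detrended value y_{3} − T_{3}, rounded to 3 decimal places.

Trend T_3 = (458 + 517 + 683 + 159 + 439) / 5 = 2256/5 = 451.20000
Detrended value: 683 − 451.20000 = 231.800

231.800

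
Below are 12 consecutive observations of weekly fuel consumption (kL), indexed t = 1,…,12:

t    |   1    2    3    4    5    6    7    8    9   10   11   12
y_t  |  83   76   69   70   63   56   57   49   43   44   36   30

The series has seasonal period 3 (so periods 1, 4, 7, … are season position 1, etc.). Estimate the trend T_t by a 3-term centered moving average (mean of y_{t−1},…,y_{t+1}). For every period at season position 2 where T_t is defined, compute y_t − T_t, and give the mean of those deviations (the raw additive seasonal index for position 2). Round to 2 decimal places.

-0.33

Season position 2 occurs at t = 2, 5, 8, 11 (where T_t is defined).
t=2: T_2 = 76.0000; y_2 − T_2 = 76 − 76.0000 = 0.0000
t=5: T_5 = 63.0000; y_5 − T_5 = 63 − 63.0000 = 0.0000
t=8: T_8 = 49.6667; y_8 − T_8 = 49 − 49.6667 = -0.6667
t=11: T_11 = 36.6667; y_11 − T_11 = 36 − 36.6667 = -0.6667
Mean deviation: (0.0000 + 0.0000 + -0.6667 + -0.6667) / 4 = -0.33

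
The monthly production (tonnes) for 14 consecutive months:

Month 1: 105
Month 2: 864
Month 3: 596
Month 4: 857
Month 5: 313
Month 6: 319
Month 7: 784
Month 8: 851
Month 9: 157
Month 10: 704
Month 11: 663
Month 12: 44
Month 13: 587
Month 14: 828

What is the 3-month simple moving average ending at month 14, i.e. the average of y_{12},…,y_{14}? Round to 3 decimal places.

486.333

Sum of periods 12–14: 44 + 587 + 828 = 1459
Divide by 3: 1459 / 3 = 486.333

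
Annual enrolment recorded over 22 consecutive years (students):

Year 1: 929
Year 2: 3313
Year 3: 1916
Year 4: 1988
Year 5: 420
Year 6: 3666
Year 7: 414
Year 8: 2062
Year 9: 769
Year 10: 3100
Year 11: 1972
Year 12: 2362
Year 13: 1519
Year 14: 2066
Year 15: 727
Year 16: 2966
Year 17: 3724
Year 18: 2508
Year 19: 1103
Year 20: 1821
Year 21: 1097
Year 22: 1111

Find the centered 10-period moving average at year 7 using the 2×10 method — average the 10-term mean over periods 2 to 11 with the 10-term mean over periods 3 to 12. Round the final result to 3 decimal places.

1914.450

Sum over 2–11: 3313 + 1916 + 1988 + 420 + 3666 + 414 + 2062 + 769 + 3100 + 1972 = 19620
Sum over 3–12: 1916 + 1988 + 420 + 3666 + 414 + 2062 + 769 + 3100 + 1972 + 2362 = 18669
CMA at t=7 = (19620 + 18669) / (2·10) = 38289 / 20 = 1914.450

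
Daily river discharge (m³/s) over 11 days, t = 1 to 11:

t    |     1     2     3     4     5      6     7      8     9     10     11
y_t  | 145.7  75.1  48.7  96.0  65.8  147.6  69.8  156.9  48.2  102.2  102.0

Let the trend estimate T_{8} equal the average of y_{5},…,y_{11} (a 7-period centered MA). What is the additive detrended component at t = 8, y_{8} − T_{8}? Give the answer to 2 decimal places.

57.97

Trend T_8 = (65.8 + 147.6 + 69.8 + 156.9 + 48.2 + 102.2 + 102.0) / 7 = 692.5/7 = 98.9286
Detrended value: 156.9 − 98.9286 = 57.97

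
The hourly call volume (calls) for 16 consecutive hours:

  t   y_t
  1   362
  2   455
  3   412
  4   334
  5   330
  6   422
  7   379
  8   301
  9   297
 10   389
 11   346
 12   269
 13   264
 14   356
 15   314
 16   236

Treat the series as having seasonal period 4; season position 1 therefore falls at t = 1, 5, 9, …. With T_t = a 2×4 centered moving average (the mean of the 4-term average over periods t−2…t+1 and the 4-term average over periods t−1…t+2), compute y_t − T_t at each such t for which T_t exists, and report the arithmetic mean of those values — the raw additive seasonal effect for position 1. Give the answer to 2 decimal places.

-40.50

Season position 1 occurs at t = 5, 9, 13 (where T_t is defined).
t=5: T_5 = 370.3750; y_5 − T_5 = 330 − 370.3750 = -40.3750
t=9: T_9 = 337.3750; y_9 − T_9 = 297 − 337.3750 = -40.3750
t=13: T_13 = 304.7500; y_13 − T_13 = 264 − 304.7500 = -40.7500
Mean deviation: (-40.3750 + -40.3750 + -40.7500) / 3 = -40.50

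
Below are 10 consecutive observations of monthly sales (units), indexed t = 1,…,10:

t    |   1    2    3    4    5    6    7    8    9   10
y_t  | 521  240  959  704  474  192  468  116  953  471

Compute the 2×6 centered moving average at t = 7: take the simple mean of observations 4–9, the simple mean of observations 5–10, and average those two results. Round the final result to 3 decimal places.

Sum over 4–9: 704 + 474 + 192 + 468 + 116 + 953 = 2907
Sum over 5–10: 474 + 192 + 468 + 116 + 953 + 471 = 2674
CMA at t=7 = (2907 + 2674) / (2·6) = 5581 / 12 = 465.083

465.083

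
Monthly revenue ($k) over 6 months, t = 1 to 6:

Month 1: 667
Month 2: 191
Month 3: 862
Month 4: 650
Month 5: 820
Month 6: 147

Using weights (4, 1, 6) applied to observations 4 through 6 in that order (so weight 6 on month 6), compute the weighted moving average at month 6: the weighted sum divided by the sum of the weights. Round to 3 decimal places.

391.091

Weighted sum: 4·650 + 1·820 + 6·147 = 2600 + 820 + 882 = 4302
Weight total: 4 + 1 + 6 = 11
WMA = 4302 / 11 = 391.091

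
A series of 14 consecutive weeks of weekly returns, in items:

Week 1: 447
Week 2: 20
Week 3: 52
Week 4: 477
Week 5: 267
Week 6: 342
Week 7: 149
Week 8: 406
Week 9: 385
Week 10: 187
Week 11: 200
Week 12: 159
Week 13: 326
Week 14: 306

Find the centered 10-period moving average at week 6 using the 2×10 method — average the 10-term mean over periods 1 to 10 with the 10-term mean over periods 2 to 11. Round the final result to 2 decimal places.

Sum over 1–10: 447 + 20 + 52 + 477 + 267 + 342 + 149 + 406 + 385 + 187 = 2732
Sum over 2–11: 20 + 52 + 477 + 267 + 342 + 149 + 406 + 385 + 187 + 200 = 2485
CMA at t=6 = (2732 + 2485) / (2·10) = 5217 / 20 = 260.85

260.85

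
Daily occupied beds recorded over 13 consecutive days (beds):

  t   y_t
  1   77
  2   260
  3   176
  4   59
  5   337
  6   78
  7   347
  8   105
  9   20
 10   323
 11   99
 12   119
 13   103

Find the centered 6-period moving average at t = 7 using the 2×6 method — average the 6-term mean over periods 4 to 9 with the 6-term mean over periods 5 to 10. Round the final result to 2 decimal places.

179.67

Sum over 4–9: 59 + 337 + 78 + 347 + 105 + 20 = 946
Sum over 5–10: 337 + 78 + 347 + 105 + 20 + 323 = 1210
CMA at t=7 = (946 + 1210) / (2·6) = 2156 / 12 = 179.67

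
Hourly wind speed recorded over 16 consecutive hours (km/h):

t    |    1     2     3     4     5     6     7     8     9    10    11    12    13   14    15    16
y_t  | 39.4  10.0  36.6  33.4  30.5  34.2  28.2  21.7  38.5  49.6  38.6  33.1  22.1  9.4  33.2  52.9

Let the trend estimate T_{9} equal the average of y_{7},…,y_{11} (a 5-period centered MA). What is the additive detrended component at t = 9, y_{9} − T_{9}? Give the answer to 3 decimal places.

Trend T_9 = (28.2 + 21.7 + 38.5 + 49.6 + 38.6) / 5 = 176.6/5 = 35.32000
Detrended value: 38.5 − 35.32000 = 3.180

3.180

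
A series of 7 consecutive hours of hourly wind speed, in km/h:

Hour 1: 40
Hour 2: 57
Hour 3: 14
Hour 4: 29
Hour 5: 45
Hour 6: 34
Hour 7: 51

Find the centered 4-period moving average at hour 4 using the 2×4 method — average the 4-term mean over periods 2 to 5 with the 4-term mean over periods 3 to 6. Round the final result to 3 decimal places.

Sum over 2–5: 57 + 14 + 29 + 45 = 145
Sum over 3–6: 14 + 29 + 45 + 34 = 122
CMA at t=4 = (145 + 122) / (2·4) = 267 / 8 = 33.375

33.375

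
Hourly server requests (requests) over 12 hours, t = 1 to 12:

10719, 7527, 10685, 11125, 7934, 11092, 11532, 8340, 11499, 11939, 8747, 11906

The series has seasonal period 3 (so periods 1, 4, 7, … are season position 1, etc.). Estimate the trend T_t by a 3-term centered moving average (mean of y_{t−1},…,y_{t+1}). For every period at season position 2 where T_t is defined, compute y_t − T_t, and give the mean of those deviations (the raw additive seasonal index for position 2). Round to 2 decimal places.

Season position 2 occurs at t = 2, 5, 8, 11 (where T_t is defined).
t=2: T_2 = 9643.6667; y_2 − T_2 = 7527 − 9643.6667 = -2116.6667
t=5: T_5 = 10050.3333; y_5 − T_5 = 7934 − 10050.3333 = -2116.3333
t=8: T_8 = 10457.0000; y_8 − T_8 = 8340 − 10457.0000 = -2117.0000
t=11: T_11 = 10864.0000; y_11 − T_11 = 8747 − 10864.0000 = -2117.0000
Mean deviation: (-2116.6667 + -2116.3333 + -2117.0000 + -2117.0000) / 4 = -2116.75

-2116.75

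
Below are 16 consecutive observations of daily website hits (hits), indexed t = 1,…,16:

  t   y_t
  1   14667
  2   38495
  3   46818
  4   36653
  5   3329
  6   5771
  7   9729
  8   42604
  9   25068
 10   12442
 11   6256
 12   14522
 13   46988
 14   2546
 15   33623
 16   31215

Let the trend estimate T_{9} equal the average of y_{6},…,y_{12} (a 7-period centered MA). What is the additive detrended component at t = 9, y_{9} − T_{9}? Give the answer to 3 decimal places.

Trend T_9 = (5771 + 9729 + 42604 + 25068 + 12442 + 6256 + 14522) / 7 = 116392/7 = 16627.42857
Detrended value: 25068 − 16627.42857 = 8440.571

8440.571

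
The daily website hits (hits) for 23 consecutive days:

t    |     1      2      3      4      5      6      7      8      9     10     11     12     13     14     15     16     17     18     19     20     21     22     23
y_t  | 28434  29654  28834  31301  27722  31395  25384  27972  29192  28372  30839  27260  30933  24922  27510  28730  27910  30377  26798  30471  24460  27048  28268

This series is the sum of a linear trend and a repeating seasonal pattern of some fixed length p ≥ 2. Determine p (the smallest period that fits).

7

First differences y_{t+1} − y_t: 1220, -820, 2467, -3579, 3673, -6011, 2588, 1220, -820, 2467, -3579, 3673, -6011, 2588, 1220, -820, …
The difference pattern repeats every 7 terms and not for any smaller step, so p = 7.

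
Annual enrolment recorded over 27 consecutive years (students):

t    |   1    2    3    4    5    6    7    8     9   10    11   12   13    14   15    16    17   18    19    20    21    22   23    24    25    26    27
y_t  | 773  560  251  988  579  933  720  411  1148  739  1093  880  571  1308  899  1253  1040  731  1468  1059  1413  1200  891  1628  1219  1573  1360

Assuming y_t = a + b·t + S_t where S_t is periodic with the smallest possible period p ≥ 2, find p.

First differences y_{t+1} − y_t: -213, -309, 737, -409, 354, -213, -309, 737, -409, 354, -213, -309, …
The difference pattern repeats every 5 terms and not for any smaller step, so p = 5.

5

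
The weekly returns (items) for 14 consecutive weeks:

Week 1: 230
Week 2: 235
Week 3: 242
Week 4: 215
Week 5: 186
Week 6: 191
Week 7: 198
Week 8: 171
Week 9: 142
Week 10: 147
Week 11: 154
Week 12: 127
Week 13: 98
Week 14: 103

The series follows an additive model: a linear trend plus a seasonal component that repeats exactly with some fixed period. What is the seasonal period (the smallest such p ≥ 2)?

First differences y_{t+1} − y_t: 5, 7, -27, -29, 5, 7, -27, -29, 5, 7, …
The difference pattern repeats every 4 terms and not for any smaller step, so p = 4.

4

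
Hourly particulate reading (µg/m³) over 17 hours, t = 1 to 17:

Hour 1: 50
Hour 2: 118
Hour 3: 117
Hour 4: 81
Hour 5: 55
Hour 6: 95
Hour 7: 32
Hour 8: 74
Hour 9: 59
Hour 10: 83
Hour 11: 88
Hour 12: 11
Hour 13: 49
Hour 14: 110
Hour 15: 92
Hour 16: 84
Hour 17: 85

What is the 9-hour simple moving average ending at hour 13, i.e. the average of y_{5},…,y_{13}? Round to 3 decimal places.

Sum of periods 5–13: 55 + 95 + 32 + 74 + 59 + 83 + 88 + 11 + 49 = 546
Divide by 9: 546 / 9 = 60.667

60.667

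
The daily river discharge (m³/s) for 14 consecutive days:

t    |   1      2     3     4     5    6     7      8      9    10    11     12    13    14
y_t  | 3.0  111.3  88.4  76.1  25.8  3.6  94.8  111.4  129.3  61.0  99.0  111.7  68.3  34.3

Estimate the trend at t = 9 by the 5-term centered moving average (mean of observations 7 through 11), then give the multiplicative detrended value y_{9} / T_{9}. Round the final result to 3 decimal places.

1.305

Trend T_9 = (94.8 + 111.4 + 129.3 + 61.0 + 99.0) / 5 = 495.5/5 = 99.10000
Ratio to trend: 129.3 / 99.10000 = 1.305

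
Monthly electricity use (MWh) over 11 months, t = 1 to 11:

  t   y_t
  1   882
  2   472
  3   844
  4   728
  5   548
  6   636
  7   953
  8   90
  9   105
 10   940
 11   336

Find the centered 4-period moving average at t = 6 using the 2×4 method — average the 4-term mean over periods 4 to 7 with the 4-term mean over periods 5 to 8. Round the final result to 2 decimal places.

636.50

Sum over 4–7: 728 + 548 + 636 + 953 = 2865
Sum over 5–8: 548 + 636 + 953 + 90 = 2227
CMA at t=6 = (2865 + 2227) / (2·4) = 5092 / 8 = 636.50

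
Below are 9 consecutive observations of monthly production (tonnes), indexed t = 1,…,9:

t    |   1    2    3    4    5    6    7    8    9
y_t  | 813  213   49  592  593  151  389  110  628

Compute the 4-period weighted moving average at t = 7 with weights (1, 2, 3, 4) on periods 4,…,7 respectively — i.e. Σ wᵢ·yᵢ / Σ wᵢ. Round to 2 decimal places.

Weighted sum: 1·592 + 2·593 + 3·151 + 4·389 = 592 + 1186 + 453 + 1556 = 3787
Weight total: 1 + 2 + 3 + 4 = 10
WMA = 3787 / 10 = 378.70

378.70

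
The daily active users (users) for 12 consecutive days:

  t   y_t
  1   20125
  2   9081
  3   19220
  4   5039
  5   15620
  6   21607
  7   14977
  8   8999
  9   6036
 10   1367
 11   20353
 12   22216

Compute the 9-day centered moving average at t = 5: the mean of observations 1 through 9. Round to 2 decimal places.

Sum of periods 1–9: 20125 + 9081 + 19220 + 5039 + 15620 + 21607 + 14977 + 8999 + 6036 = 120704
Divide by 9: 120704 / 9 = 13411.56

13411.56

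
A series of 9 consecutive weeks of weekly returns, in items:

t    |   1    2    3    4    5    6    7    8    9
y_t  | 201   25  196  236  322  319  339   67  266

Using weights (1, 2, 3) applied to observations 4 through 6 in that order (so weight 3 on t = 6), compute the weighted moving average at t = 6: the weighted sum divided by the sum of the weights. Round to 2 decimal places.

306.17

Weighted sum: 1·236 + 2·322 + 3·319 = 236 + 644 + 957 = 1837
Weight total: 1 + 2 + 3 = 6
WMA = 1837 / 6 = 306.17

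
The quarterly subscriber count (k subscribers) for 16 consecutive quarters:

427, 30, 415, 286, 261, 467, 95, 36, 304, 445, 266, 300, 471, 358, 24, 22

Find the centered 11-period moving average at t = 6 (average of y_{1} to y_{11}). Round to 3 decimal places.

Sum of periods 1–11: 427 + 30 + 415 + 286 + 261 + 467 + 95 + 36 + 304 + 445 + 266 = 3032
Divide by 11: 3032 / 11 = 275.636

275.636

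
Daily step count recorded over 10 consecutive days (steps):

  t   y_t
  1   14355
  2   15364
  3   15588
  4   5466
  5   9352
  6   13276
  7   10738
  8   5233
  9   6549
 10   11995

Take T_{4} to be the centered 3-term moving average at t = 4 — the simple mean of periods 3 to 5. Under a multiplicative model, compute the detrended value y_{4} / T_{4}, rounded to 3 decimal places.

Trend T_4 = (15588 + 5466 + 9352) / 3 = 30406/3 = 10135.33333
Ratio to trend: 5466 / 10135.33333 = 0.539

0.539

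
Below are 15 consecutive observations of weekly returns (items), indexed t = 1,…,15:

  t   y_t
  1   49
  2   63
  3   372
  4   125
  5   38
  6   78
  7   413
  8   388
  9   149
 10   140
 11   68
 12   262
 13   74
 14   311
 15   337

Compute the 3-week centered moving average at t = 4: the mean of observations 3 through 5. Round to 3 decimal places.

Sum of periods 3–5: 372 + 125 + 38 = 535
Divide by 3: 535 / 3 = 178.333

178.333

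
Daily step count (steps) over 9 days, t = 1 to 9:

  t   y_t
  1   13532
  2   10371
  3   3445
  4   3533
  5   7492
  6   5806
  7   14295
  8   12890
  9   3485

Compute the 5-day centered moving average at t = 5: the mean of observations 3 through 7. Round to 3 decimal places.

6914.200

Sum of periods 3–7: 3445 + 3533 + 7492 + 5806 + 14295 = 34571
Divide by 5: 34571 / 5 = 6914.200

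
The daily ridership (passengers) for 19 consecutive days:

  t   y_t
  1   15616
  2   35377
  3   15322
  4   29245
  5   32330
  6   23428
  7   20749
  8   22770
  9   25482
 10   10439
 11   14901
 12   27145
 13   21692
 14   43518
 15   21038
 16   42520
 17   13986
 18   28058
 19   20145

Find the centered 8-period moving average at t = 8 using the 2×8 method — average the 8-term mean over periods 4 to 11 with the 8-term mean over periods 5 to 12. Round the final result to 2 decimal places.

Sum over 4–11: 29245 + 32330 + 23428 + 20749 + 22770 + 25482 + 10439 + 14901 = 179344
Sum over 5–12: 32330 + 23428 + 20749 + 22770 + 25482 + 10439 + 14901 + 27145 = 177244
CMA at t=8 = (179344 + 177244) / (2·8) = 356588 / 16 = 22286.75

22286.75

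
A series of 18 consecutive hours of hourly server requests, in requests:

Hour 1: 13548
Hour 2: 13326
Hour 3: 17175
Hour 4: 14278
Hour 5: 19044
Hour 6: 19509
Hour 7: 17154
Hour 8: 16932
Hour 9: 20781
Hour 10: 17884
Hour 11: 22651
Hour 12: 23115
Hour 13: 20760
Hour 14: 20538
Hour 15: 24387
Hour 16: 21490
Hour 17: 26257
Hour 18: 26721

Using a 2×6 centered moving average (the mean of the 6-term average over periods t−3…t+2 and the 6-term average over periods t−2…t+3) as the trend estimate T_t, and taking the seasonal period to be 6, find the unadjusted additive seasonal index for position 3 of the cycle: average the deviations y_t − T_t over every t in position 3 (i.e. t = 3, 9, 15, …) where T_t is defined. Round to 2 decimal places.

1328.67

Season position 3 occurs at t = 9, 15 (where T_t is defined).
t=9: T_9 = 19452.3333; y_9 − T_9 = 20781 − 19452.3333 = 1328.6667
t=15: T_15 = 23058.3333; y_15 − T_15 = 24387 − 23058.3333 = 1328.6667
Mean deviation: (1328.6667 + 1328.6667) / 2 = 1328.67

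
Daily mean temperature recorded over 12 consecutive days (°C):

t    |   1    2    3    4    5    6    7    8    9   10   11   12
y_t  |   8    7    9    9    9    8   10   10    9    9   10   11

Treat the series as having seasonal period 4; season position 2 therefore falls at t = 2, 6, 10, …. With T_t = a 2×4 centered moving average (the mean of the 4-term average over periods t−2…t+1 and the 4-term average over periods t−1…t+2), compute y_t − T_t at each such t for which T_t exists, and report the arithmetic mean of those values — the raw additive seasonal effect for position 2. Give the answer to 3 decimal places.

-0.875

Season position 2 occurs at t = 6, 10 (where T_t is defined).
t=6: T_6 = 9.12500; y_6 − T_6 = 8 − 9.12500 = -1.12500
t=10: T_10 = 9.62500; y_10 − T_10 = 9 − 9.62500 = -0.62500
Mean deviation: (-1.12500 + -0.62500) / 2 = -0.875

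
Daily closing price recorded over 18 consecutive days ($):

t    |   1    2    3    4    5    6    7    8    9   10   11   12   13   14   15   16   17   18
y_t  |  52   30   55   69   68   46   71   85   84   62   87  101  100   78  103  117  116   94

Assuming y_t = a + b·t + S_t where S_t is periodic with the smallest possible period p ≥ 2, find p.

4

First differences y_{t+1} − y_t: -22, 25, 14, -1, -22, 25, 14, -1, -22, 25, …
The difference pattern repeats every 4 terms and not for any smaller step, so p = 4.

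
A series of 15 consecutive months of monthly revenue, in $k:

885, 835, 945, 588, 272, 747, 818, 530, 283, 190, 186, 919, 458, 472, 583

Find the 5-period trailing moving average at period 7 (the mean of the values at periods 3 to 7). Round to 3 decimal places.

674.000

Sum of periods 3–7: 945 + 588 + 272 + 747 + 818 = 3370
Divide by 5: 3370 / 5 = 674.000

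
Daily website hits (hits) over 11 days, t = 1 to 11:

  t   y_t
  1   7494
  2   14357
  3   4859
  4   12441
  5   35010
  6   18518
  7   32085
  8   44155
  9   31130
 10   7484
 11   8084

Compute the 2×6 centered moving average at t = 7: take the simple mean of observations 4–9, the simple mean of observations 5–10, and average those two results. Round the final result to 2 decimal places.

Sum over 4–9: 12441 + 35010 + 18518 + 32085 + 44155 + 31130 = 173339
Sum over 5–10: 35010 + 18518 + 32085 + 44155 + 31130 + 7484 = 168382
CMA at t=7 = (173339 + 168382) / (2·6) = 341721 / 12 = 28476.75

28476.75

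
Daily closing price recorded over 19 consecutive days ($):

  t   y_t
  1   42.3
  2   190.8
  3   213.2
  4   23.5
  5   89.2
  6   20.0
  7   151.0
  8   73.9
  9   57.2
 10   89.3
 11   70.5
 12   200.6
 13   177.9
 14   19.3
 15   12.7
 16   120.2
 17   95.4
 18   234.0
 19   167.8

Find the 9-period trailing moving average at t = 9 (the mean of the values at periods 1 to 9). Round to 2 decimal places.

95.68

Sum of periods 1–9: 42.3 + 190.8 + 213.2 + 23.5 + 89.2 + 20.0 + 151.0 + 73.9 + 57.2 = 861.1
Divide by 9: 861.1 / 9 = 95.68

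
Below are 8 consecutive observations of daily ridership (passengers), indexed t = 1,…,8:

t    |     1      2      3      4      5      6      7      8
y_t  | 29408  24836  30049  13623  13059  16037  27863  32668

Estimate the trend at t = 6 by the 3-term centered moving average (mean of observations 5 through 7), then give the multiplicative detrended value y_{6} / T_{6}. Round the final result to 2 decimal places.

Trend T_6 = (13059 + 16037 + 27863) / 3 = 56959/3 = 18986.3333
Ratio to trend: 16037 / 18986.3333 = 0.84

0.84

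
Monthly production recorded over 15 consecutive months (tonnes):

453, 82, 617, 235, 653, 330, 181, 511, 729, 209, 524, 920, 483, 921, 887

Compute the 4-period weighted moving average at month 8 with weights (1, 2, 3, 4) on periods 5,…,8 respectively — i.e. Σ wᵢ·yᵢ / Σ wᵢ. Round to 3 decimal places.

390.000

Weighted sum: 1·653 + 2·330 + 3·181 + 4·511 = 653 + 660 + 543 + 2044 = 3900
Weight total: 1 + 2 + 3 + 4 = 10
WMA = 3900 / 10 = 390.000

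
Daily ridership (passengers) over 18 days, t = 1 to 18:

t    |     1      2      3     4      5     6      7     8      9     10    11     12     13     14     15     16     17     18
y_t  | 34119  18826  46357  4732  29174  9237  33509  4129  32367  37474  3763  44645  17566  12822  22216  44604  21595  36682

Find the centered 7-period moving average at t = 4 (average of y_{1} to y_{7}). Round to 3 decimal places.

Sum of periods 1–7: 34119 + 18826 + 46357 + 4732 + 29174 + 9237 + 33509 = 175954
Divide by 7: 175954 / 7 = 25136.286

25136.286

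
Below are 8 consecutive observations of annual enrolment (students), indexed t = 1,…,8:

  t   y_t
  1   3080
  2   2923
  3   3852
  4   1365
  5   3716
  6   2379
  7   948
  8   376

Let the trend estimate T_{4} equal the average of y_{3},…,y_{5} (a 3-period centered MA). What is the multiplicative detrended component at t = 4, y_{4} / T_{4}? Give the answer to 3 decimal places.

Trend T_4 = (3852 + 1365 + 3716) / 3 = 8933/3 = 2977.66667
Ratio to trend: 1365 / 2977.66667 = 0.458

0.458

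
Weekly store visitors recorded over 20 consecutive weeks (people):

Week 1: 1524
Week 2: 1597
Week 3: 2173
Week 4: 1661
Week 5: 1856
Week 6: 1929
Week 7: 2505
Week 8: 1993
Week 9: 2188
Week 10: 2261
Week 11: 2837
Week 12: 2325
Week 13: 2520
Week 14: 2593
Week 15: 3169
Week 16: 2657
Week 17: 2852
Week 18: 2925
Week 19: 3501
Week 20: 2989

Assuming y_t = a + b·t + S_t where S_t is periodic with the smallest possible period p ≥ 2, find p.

4

First differences y_{t+1} − y_t: 73, 576, -512, 195, 73, 576, -512, 195, 73, 576, …
The difference pattern repeats every 4 terms and not for any smaller step, so p = 4.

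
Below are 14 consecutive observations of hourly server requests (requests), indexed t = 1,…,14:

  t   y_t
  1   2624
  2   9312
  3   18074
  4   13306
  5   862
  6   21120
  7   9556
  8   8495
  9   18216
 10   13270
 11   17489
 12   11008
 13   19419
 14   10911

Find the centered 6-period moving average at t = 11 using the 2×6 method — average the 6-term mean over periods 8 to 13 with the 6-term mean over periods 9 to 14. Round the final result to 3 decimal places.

14850.833

Sum over 8–13: 8495 + 18216 + 13270 + 17489 + 11008 + 19419 = 87897
Sum over 9–14: 18216 + 13270 + 17489 + 11008 + 19419 + 10911 = 90313
CMA at t=11 = (87897 + 90313) / (2·6) = 178210 / 12 = 14850.833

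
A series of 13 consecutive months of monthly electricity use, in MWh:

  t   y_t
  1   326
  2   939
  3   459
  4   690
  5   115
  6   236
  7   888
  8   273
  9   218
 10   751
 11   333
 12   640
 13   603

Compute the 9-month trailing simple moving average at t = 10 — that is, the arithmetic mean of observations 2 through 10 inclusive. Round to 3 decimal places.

Sum of periods 2–10: 939 + 459 + 690 + 115 + 236 + 888 + 273 + 218 + 751 = 4569
Divide by 9: 4569 / 9 = 507.667

507.667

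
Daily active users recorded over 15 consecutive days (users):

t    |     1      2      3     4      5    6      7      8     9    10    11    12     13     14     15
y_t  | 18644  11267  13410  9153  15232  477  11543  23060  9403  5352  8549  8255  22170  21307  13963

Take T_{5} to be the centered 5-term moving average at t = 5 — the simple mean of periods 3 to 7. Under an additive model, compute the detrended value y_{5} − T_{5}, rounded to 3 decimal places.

5269.000

Trend T_5 = (13410 + 9153 + 15232 + 477 + 11543) / 5 = 49815/5 = 9963.00000
Detrended value: 15232 − 9963.00000 = 5269.000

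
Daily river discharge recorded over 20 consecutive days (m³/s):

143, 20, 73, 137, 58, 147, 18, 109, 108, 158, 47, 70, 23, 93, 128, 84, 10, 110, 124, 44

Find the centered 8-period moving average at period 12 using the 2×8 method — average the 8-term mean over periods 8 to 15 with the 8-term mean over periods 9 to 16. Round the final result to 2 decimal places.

90.44

Sum over 8–15: 109 + 108 + 158 + 47 + 70 + 23 + 93 + 128 = 736
Sum over 9–16: 108 + 158 + 47 + 70 + 23 + 93 + 128 + 84 = 711
CMA at t=12 = (736 + 711) / (2·8) = 1447 / 16 = 90.44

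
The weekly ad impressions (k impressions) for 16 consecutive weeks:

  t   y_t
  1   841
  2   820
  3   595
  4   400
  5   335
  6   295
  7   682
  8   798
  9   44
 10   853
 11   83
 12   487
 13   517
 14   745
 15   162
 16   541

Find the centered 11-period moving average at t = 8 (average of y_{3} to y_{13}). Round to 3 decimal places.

462.636

Sum of periods 3–13: 595 + 400 + 335 + 295 + 682 + 798 + 44 + 853 + 83 + 487 + 517 = 5089
Divide by 11: 5089 / 11 = 462.636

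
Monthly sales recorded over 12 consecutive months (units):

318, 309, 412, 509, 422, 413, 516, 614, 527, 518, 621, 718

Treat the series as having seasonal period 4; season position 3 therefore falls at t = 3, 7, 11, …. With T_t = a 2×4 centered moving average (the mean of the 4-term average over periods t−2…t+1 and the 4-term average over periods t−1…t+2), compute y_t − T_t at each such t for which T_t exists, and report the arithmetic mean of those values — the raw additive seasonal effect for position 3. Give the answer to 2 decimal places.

11.81

Season position 3 occurs at t = 3, 7 (where T_t is defined).
t=3: T_3 = 400.0000; y_3 − T_3 = 412 − 400.0000 = 12.0000
t=7: T_7 = 504.3750; y_7 − T_7 = 516 − 504.3750 = 11.6250
Mean deviation: (12.0000 + 11.6250) / 2 = 11.81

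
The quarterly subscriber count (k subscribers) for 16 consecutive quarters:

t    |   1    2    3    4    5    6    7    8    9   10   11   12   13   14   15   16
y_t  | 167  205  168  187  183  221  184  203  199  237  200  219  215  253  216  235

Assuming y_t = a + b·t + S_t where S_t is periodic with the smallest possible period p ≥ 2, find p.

4

First differences y_{t+1} − y_t: 38, -37, 19, -4, 38, -37, 19, -4, 38, -37, …
The difference pattern repeats every 4 terms and not for any smaller step, so p = 4.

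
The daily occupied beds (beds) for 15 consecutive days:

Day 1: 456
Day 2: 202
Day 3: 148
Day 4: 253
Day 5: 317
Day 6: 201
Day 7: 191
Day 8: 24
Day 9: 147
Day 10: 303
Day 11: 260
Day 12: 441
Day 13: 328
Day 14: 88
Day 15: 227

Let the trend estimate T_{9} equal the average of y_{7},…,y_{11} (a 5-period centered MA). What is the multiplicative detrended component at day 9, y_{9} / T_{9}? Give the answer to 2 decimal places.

0.79

Trend T_9 = (191 + 24 + 147 + 303 + 260) / 5 = 925/5 = 185.0000
Ratio to trend: 147 / 185.0000 = 0.79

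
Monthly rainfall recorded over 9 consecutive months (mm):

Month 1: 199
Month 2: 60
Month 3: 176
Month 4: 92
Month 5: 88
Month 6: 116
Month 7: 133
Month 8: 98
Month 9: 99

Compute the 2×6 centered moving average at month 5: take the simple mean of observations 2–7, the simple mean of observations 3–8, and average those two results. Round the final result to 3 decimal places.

Sum over 2–7: 60 + 176 + 92 + 88 + 116 + 133 = 665
Sum over 3–8: 176 + 92 + 88 + 116 + 133 + 98 = 703
CMA at t=5 = (665 + 703) / (2·6) = 1368 / 12 = 114.000

114.000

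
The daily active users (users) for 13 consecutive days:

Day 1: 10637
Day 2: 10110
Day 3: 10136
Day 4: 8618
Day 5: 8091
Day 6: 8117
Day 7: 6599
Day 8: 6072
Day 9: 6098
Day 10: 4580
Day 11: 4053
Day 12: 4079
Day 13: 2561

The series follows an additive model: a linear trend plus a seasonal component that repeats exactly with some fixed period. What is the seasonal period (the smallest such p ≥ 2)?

3

First differences y_{t+1} − y_t: -527, 26, -1518, -527, 26, -1518, -527, 26, …
The difference pattern repeats every 3 terms and not for any smaller step, so p = 3.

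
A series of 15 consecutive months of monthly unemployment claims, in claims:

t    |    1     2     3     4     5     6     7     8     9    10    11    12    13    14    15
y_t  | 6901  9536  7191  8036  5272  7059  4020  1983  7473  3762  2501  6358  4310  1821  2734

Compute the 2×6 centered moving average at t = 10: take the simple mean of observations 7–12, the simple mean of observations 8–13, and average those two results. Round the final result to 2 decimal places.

4373.67

Sum over 7–12: 4020 + 1983 + 7473 + 3762 + 2501 + 6358 = 26097
Sum over 8–13: 1983 + 7473 + 3762 + 2501 + 6358 + 4310 = 26387
CMA at t=10 = (26097 + 26387) / (2·6) = 52484 / 12 = 4373.67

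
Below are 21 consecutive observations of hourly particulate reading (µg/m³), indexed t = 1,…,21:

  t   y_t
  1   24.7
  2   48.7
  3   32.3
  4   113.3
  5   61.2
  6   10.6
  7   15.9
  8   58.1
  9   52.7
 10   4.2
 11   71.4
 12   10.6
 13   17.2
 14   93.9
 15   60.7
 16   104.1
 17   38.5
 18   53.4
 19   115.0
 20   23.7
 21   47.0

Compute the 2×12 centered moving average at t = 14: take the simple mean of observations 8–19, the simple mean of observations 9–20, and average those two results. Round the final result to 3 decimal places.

Sum over 8–19: 58.1 + 52.7 + 4.2 + 71.4 + 10.6 + 17.2 + 93.9 + 60.7 + 104.1 + 38.5 + 53.4 + 115.0 = 679.8
Sum over 9–20: 52.7 + 4.2 + 71.4 + 10.6 + 17.2 + 93.9 + 60.7 + 104.1 + 38.5 + 53.4 + 115.0 + 23.7 = 645.4
CMA at t=14 = (679.8 + 645.4) / (2·12) = 1325.2 / 24 = 55.217

55.217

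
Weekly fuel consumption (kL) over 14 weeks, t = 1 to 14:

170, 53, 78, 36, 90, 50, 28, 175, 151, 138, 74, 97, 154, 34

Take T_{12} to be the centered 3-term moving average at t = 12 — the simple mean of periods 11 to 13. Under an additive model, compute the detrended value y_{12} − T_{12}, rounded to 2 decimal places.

Trend T_12 = (74 + 97 + 154) / 3 = 325/3 = 108.3333
Detrended value: 97 − 108.3333 = -11.33

-11.33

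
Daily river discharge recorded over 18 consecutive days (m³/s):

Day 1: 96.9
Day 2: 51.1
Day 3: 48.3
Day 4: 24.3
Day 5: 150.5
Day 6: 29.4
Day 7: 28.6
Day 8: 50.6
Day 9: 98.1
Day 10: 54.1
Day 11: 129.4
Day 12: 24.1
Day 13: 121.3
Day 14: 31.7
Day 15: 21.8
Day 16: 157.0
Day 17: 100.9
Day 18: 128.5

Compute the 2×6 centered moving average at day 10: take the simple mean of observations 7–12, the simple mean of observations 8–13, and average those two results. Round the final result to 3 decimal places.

71.875

Sum over 7–12: 28.6 + 50.6 + 98.1 + 54.1 + 129.4 + 24.1 = 384.9
Sum over 8–13: 50.6 + 98.1 + 54.1 + 129.4 + 24.1 + 121.3 = 477.6
CMA at t=10 = (384.9 + 477.6) / (2·6) = 862.5 / 12 = 71.875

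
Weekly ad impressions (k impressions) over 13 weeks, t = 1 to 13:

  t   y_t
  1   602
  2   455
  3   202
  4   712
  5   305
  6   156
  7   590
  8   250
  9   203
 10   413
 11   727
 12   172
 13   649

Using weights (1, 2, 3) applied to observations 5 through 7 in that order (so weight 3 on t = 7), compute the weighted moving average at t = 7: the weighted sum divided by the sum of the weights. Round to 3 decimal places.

Weighted sum: 1·305 + 2·156 + 3·590 = 305 + 312 + 1770 = 2387
Weight total: 1 + 2 + 3 = 6
WMA = 2387 / 6 = 397.833

397.833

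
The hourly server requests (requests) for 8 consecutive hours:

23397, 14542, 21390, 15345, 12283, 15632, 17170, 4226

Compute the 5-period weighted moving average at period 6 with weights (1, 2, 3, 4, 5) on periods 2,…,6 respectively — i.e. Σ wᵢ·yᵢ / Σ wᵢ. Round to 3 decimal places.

15376.600

Weighted sum: 1·14542 + 2·21390 + 3·15345 + 4·12283 + 5·15632 = 14542 + 42780 + 46035 + 49132 + 78160 = 230649
Weight total: 1 + 2 + 3 + 4 + 5 = 15
WMA = 230649 / 15 = 15376.600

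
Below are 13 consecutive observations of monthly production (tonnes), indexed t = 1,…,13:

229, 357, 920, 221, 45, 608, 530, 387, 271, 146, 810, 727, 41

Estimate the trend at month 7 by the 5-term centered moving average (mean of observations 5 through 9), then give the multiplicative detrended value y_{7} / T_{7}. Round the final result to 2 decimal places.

1.44

Trend T_7 = (45 + 608 + 530 + 387 + 271) / 5 = 1841/5 = 368.2000
Ratio to trend: 530 / 368.2000 = 1.44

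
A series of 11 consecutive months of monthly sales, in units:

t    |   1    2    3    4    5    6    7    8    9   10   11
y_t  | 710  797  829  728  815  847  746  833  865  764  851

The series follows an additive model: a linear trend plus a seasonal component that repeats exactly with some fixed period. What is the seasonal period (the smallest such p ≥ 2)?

First differences y_{t+1} − y_t: 87, 32, -101, 87, 32, -101, 87, 32, …
The difference pattern repeats every 3 terms and not for any smaller step, so p = 3.

3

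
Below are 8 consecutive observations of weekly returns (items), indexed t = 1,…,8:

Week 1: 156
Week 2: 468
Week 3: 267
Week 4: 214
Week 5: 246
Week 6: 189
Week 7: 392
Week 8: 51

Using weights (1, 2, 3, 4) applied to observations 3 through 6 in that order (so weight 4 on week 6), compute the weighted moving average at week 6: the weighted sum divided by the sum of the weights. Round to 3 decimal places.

218.900

Weighted sum: 1·267 + 2·214 + 3·246 + 4·189 = 267 + 428 + 738 + 756 = 2189
Weight total: 1 + 2 + 3 + 4 = 10
WMA = 2189 / 10 = 218.900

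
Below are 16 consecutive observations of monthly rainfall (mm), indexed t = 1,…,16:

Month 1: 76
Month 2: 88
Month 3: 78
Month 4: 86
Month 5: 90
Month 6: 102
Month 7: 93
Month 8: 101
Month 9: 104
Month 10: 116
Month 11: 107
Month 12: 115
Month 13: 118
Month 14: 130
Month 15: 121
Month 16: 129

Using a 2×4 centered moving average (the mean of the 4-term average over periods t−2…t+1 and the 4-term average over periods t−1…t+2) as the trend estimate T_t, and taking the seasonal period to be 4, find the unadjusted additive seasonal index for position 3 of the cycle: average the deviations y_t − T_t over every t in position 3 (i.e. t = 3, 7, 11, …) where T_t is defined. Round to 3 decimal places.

-5.417

Season position 3 occurs at t = 3, 7, 11 (where T_t is defined).
t=3: T_3 = 83.75000; y_3 − T_3 = 78 − 83.75000 = -5.75000
t=7: T_7 = 98.25000; y_7 − T_7 = 93 − 98.25000 = -5.25000
t=11: T_11 = 112.25000; y_11 − T_11 = 107 − 112.25000 = -5.25000
Mean deviation: (-5.75000 + -5.25000 + -5.25000) / 3 = -5.417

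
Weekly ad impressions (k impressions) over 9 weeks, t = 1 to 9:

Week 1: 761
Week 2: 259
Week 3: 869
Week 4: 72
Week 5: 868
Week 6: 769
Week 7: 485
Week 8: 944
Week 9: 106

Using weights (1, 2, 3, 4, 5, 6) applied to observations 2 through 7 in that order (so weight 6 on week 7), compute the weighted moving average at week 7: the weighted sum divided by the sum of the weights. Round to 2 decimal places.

Weighted sum: 1·259 + 2·869 + 3·72 + 4·868 + 5·769 + 6·485 = 259 + 1738 + 216 + 3472 + 3845 + 2910 = 12440
Weight total: 1 + 2 + 3 + 4 + 5 + 6 = 21
WMA = 12440 / 21 = 592.38

592.38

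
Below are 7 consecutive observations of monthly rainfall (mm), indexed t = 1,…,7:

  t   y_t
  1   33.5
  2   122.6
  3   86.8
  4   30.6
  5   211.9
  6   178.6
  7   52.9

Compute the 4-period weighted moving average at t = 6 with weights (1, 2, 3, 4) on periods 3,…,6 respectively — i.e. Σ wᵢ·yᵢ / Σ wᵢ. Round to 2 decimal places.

Weighted sum: 1·86.8 + 2·30.6 + 3·211.9 + 4·178.6 = 86.8 + 61.2 + 635.7 + 714.4 = 1498.1
Weight total: 1 + 2 + 3 + 4 = 10
WMA = 1498.1 / 10 = 149.81

149.81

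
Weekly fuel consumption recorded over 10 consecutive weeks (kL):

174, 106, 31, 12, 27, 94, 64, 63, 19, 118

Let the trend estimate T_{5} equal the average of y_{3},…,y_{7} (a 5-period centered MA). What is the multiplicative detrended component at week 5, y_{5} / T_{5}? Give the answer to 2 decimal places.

Trend T_5 = (31 + 12 + 27 + 94 + 64) / 5 = 228/5 = 45.6000
Ratio to trend: 27 / 45.6000 = 0.59

0.59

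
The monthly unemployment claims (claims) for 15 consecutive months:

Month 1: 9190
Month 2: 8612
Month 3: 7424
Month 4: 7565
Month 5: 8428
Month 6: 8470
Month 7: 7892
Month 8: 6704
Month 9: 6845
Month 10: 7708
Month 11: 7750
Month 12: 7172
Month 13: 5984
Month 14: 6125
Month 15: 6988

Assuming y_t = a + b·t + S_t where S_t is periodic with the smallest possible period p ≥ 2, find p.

5

First differences y_{t+1} − y_t: -578, -1188, 141, 863, 42, -578, -1188, 141, 863, 42, -578, -1188, …
The difference pattern repeats every 5 terms and not for any smaller step, so p = 5.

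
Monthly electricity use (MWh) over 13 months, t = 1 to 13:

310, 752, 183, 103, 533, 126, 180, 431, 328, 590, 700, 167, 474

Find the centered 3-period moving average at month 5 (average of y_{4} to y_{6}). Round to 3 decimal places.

254.000

Sum of periods 4–6: 103 + 533 + 126 = 762
Divide by 3: 762 / 3 = 254.000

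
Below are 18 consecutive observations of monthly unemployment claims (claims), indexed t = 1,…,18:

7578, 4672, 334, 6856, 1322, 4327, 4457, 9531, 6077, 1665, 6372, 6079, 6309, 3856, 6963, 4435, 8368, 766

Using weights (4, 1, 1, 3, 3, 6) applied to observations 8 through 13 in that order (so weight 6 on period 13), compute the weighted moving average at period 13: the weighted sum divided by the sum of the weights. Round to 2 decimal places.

6726.28

Weighted sum: 4·9531 + 1·6077 + 1·1665 + 3·6372 + 3·6079 + 6·6309 = 38124 + 6077 + 1665 + 19116 + 18237 + 37854 = 121073
Weight total: 4 + 1 + 1 + 3 + 3 + 6 = 18
WMA = 121073 / 18 = 6726.28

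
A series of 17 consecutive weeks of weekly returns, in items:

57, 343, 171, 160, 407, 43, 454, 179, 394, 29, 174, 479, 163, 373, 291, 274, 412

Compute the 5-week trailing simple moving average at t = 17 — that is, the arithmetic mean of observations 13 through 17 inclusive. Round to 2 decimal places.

Sum of periods 13–17: 163 + 373 + 291 + 274 + 412 = 1513
Divide by 5: 1513 / 5 = 302.60

302.60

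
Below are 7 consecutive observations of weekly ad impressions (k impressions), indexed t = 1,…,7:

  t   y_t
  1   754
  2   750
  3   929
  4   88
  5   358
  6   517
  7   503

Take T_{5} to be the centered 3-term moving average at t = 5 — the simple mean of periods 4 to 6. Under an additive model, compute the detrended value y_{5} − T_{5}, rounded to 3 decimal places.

Trend T_5 = (88 + 358 + 517) / 3 = 963/3 = 321.00000
Detrended value: 358 − 321.00000 = 37.000

37.000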